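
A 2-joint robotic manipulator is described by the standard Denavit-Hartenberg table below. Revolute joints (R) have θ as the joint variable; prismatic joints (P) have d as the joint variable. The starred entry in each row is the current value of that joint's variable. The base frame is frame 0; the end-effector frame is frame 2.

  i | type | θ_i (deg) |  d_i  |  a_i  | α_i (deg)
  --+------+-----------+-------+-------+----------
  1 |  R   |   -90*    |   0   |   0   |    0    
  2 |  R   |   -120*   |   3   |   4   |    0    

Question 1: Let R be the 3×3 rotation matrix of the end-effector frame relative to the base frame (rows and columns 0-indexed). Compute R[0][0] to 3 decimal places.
End-effector x-axis (col 0 of R) = (-0.8660,0.5000,0.0000)
R[0][0] = -0.8660

-0.866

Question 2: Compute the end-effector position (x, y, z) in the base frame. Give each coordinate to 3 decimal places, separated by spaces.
after link 1: o_1 = (0.0000, 0.0000, 0.0000)
after link 2: o_2 = (-3.4641, 2.0000, 3.0000)

-3.464 2.000 3.000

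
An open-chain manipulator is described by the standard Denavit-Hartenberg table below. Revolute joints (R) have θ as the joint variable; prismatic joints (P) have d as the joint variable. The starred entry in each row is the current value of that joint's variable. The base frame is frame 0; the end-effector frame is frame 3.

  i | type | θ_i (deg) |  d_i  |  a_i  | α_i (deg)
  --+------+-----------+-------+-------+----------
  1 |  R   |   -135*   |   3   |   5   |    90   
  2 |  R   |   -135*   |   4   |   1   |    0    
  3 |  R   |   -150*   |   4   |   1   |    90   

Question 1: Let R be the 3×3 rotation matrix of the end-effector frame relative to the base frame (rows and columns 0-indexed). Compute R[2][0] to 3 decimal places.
End-effector x-axis (col 0 of R) = (-0.1830,-0.1830,0.9659)
R[2][0] = 0.9659

0.966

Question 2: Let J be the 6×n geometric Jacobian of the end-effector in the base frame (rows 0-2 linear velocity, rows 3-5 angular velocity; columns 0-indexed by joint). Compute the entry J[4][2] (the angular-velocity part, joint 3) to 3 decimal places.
0.707

axis z_2 = (-0.7071,0.7071,0.0000); lever o_n−o_2 = (-3.0114,2.6454,0.9659)
cross product → J_v[:, 2] = (0.6830,0.6830,0.2588)
J_ω[:, 2] = z_2
entry J[4][2] = 0.7071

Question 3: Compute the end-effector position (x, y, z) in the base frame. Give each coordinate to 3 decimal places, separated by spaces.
-8.875 2.438 3.259

after link 1: o_1 = (-3.5355, -3.5355, 3.0000)
after link 2: o_2 = (-5.8640, -0.2071, 2.2929)
after link 3: o_3 = (-8.8754, 2.4383, 3.2588)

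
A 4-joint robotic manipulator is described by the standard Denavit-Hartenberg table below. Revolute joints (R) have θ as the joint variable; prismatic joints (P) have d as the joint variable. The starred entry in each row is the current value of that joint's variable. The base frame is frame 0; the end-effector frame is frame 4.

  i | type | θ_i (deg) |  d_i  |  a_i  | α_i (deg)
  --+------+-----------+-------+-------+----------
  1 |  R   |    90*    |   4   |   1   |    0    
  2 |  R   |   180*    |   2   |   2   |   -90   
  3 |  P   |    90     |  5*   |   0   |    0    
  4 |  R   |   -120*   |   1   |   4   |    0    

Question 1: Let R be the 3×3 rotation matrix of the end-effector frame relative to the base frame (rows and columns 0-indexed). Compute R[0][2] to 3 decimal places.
End-effector z-axis (col 2 of R) = (1.0000,-0.0000,0.0000)
R[0][2] = 1.0000

1.000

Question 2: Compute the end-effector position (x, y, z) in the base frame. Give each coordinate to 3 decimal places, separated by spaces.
6.000 -4.464 8.000

after link 1: o_1 = (0.0000, 1.0000, 4.0000)
after link 2: o_2 = (-0.0000, -1.0000, 6.0000)
after link 3: o_3 = (5.0000, -1.0000, 6.0000)
after link 4: o_4 = (6.0000, -4.4641, 8.0000)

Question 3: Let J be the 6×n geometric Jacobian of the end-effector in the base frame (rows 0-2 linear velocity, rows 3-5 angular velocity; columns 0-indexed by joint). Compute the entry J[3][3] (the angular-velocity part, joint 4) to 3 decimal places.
axis z_3 = (1.0000,-0.0000,0.0000); lever o_n−o_3 = (1.0000,-3.4641,2.0000)
cross product → J_v[:, 3] = (-0.0000,-2.0000,-3.4641)
J_ω[:, 3] = z_3
entry J[3][3] = 1.0000

1.000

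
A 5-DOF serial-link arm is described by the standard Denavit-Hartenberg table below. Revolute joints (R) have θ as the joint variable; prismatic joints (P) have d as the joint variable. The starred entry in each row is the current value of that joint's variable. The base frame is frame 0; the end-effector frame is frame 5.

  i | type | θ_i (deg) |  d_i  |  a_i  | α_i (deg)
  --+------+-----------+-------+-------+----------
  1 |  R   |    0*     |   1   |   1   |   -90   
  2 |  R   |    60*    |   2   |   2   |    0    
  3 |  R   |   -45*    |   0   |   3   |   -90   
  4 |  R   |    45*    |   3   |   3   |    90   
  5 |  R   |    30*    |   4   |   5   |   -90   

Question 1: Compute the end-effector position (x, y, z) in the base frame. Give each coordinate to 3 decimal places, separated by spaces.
11.213 -0.355 -8.895

after link 1: o_1 = (1.0000, 0.0000, 1.0000)
after link 2: o_2 = (2.0000, 2.0000, -0.7321)
after link 3: o_3 = (4.8978, 2.0000, -1.5085)
after link 4: o_4 = (6.1704, -0.1213, -4.9553)
after link 5: o_5 = (11.2129, -0.3548, -8.8947)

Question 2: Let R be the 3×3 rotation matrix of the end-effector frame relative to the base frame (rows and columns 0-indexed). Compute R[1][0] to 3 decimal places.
End-effector x-axis (col 0 of R) = (0.4621,-0.6124,-0.6415)
R[1][0] = -0.6124

-0.612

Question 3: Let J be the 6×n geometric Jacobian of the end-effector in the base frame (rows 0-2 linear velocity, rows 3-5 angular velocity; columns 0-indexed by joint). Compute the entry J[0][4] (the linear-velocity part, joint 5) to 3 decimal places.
axis z_4 = (0.6830,0.7071,-0.1830); lever o_n−o_4 = (5.0425,-0.2334,-3.9393)
cross product → J_v[:, 4] = (-2.8283,1.7678,-3.7250)
J_ω[:, 4] = z_4
entry J[0][4] = -2.8283

-2.828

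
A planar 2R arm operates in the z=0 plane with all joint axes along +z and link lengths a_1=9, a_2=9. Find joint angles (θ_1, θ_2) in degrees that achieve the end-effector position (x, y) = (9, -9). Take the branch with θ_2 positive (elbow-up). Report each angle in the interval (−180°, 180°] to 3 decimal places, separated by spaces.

-90.000 90.000

cos θ_2 = (162.0000−9²−9²)/(2·9·9) = 0.0000; θ_2 = 90.0000° (elbow-up)
β = atan2(-9.0000,9.0000) = -45.0000°; ψ = atan2(9.0000,9.0000) = 45.0000°
θ_1 = β − ψ = -90.0000°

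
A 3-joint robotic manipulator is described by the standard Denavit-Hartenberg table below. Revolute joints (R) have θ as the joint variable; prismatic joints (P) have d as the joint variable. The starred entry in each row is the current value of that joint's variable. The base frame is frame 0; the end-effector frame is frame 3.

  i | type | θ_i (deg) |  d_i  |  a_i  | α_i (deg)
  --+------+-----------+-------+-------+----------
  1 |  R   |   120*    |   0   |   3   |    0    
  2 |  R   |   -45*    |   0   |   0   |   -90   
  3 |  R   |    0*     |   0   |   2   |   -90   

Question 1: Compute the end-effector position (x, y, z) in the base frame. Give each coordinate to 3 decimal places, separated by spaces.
-0.982 4.530 0.000

after link 1: o_1 = (-1.5000, 2.5981, 0.0000)
after link 2: o_2 = (-1.5000, 2.5981, 0.0000)
after link 3: o_3 = (-0.9824, 4.5299, 0.0000)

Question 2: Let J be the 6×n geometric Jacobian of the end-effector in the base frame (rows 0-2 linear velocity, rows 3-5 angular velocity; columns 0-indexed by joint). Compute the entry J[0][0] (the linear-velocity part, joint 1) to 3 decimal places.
-4.530

axis z_0 = ẑ; lever o_n−o_0 = (-0.9824,4.5299,0.0000)
cross product → J_v[:, 0] = (-4.5299,-0.9824,0.0000)
J_ω[:, 0] = z_0
entry J[0][0] = -4.5299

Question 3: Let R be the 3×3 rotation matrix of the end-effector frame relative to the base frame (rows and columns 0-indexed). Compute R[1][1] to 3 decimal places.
-0.259

End-effector y-axis (col 1 of R) = (0.9659,-0.2588,-0.0000)
R[1][1] = -0.2588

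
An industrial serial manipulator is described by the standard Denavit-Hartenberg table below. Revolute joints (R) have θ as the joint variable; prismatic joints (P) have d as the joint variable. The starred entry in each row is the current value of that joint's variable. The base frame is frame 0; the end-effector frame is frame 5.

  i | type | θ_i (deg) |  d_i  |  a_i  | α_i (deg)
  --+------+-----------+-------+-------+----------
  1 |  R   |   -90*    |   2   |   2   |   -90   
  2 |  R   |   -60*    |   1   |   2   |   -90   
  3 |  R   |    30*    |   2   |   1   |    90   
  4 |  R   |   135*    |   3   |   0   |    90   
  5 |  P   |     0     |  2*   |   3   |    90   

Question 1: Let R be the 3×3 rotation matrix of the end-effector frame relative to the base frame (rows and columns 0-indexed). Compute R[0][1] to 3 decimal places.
End-effector y-axis (col 1 of R) = (-0.3536,-0.9186,0.1768)
R[0][1] = -0.3536

-0.354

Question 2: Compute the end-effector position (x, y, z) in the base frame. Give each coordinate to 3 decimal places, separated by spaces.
after link 1: o_1 = (0.0000, -2.0000, 2.0000)
after link 2: o_2 = (1.0000, -3.0000, 3.7321)
after link 3: o_3 = (0.5000, -5.1651, 3.4821)
after link 4: o_4 = (3.0981, -5.9151, 4.7811)
after link 5: o_5 = (3.4516, -8.6707, 2.4830)

3.452 -8.671 2.483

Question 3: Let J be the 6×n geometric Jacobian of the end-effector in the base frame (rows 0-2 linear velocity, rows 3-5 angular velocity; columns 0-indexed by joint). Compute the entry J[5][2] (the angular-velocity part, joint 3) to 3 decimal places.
axis z_2 = (0.0000,-0.8660,-0.5000); lever o_n−o_2 = (2.4516,-5.6707,-1.2491)
cross product → J_v[:, 2] = (-1.7537,-1.2258,2.1232)
J_ω[:, 2] = z_2
entry J[5][2] = -0.5000

-0.500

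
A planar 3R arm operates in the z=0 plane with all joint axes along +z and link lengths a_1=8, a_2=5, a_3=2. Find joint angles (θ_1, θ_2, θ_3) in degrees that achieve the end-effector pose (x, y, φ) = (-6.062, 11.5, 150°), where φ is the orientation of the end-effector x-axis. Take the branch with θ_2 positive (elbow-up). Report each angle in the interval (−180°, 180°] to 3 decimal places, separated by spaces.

wrist centre = target − a_3·(cos φ, sin φ) = (-4.3299, 10.5000)
cos θ_2 = (128.9985−8²−5²)/(2·8·5) = 0.5000; θ_2 = 60.0013° (elbow-up)
β = atan2(10.5000,-4.3299) = 112.4101°; ψ = atan2(4.3302,10.4999) = 22.4114°
θ_1 = β − ψ = 89.9987°
θ_3 = φ − θ_1 − θ_2 = 0.0000° (wrapped to (-180°,180°])

89.999 60.001 0.000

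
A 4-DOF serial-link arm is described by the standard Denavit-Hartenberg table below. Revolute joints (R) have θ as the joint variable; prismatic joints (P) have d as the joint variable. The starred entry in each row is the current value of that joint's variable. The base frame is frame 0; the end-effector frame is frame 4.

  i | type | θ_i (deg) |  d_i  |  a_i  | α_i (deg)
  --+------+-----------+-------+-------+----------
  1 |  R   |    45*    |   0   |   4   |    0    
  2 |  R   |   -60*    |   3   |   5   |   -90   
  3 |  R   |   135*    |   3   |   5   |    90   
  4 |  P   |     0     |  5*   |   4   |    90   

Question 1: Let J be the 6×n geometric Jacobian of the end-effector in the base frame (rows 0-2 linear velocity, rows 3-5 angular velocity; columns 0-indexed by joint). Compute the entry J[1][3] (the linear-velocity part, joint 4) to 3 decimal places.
-0.183

prismatic axis z_3 = (0.6830,-0.1830,-0.7071)
J_v[:, 3] = z_3; J_ω[:, 3] = (0,0,0)
entry J[1][3] = -0.1830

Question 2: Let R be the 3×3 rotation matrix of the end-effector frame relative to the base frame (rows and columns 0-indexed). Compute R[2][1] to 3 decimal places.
End-effector y-axis (col 1 of R) = (0.6830,-0.1830,-0.7071)
R[2][1] = -0.7071

-0.707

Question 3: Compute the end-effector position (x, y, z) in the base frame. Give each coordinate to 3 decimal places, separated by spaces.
5.702 5.164 -6.899

after link 1: o_1 = (2.8284, 2.8284, 0.0000)
after link 2: o_2 = (7.6581, 1.5343, 3.0000)
after link 3: o_3 = (5.0194, 5.3472, -0.5355)
after link 4: o_4 = (5.7025, 5.1642, -6.8995)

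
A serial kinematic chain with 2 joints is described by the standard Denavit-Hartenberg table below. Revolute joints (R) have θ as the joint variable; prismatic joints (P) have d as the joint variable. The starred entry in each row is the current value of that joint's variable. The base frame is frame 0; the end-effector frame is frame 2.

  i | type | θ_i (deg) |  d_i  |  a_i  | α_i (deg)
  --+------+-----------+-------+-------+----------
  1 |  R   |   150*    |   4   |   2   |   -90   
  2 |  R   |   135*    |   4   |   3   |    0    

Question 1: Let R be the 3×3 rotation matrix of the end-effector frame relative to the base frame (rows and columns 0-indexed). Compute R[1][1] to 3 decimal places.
End-effector y-axis (col 1 of R) = (0.6124,-0.3536,0.7071)
R[1][1] = -0.3536

-0.354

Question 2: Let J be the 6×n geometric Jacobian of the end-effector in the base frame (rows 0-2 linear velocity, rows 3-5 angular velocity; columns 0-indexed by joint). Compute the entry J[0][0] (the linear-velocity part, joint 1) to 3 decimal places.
3.525

axis z_0 = ẑ; lever o_n−o_0 = (-1.8949,-3.5248,1.8787)
cross product → J_v[:, 0] = (3.5248,-1.8949,0.0000)
J_ω[:, 0] = z_0
entry J[0][0] = 3.5248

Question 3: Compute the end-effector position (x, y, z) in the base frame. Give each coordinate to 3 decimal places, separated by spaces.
-1.895 -3.525 1.879

after link 1: o_1 = (-1.7321, 1.0000, 4.0000)
after link 2: o_2 = (-1.8949, -3.5248, 1.8787)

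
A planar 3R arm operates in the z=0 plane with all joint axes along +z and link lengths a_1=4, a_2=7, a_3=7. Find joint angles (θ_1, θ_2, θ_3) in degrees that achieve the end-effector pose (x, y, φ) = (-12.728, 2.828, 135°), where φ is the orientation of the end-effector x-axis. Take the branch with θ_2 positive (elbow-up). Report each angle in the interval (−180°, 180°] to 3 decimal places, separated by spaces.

135.005 89.997 -90.002

wrist centre = target − a_3·(cos φ, sin φ) = (-7.7783, -2.1217)
cos θ_2 = (65.0030−4²−7²)/(2·4·7) = 0.0001; θ_2 = 89.9969° (elbow-up)
β = atan2(-2.1217,-7.7783) = -164.7421°; ψ = atan2(7.0000,4.0004) = 60.2528°
θ_1 = β − ψ = -224.9949°
θ_3 = φ − θ_1 − θ_2 = -90.0020° (wrapped to (-180°,180°])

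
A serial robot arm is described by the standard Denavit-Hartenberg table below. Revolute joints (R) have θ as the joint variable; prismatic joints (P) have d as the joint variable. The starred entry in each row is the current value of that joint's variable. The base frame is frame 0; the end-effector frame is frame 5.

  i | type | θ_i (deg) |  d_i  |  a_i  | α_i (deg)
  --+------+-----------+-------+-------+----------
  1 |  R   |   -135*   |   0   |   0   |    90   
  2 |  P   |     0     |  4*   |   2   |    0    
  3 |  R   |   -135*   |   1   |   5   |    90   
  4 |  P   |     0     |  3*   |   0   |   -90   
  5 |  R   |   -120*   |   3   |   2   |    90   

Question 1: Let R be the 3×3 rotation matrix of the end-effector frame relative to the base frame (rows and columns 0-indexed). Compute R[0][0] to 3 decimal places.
End-effector x-axis (col 0 of R) = (0.1830,0.1830,0.9659)
R[0][0] = 0.1830

0.183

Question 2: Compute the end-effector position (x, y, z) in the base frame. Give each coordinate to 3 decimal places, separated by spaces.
-2.705 8.609 0.518

after link 1: o_1 = (0.0000, 0.0000, 0.0000)
after link 2: o_2 = (-4.2426, 1.4142, 0.0000)
after link 3: o_3 = (-2.4497, 4.6213, -3.5355)
after link 4: o_4 = (-0.9497, 6.1213, -1.4142)
after link 5: o_5 = (-2.7050, 8.6087, 0.5176)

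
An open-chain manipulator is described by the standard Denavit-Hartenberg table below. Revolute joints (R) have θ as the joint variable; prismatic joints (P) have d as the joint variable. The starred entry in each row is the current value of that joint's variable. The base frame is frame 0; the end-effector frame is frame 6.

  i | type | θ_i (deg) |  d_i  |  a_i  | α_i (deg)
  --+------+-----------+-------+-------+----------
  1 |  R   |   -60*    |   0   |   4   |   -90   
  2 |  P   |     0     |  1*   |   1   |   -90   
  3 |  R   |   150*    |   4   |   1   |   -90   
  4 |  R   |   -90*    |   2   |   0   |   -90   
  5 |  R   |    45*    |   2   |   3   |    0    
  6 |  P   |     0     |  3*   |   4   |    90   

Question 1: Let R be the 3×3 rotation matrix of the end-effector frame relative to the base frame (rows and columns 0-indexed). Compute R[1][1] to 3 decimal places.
End-effector y-axis (col 1 of R) = (-0.8660,0.5000,0.0000)
R[1][1] = 0.5000

0.500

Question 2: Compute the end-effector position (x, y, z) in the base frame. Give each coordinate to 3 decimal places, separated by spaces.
-3.305 -3.385 -8.950

after link 1: o_1 = (2.0000, -3.4641, 0.0000)
after link 2: o_2 = (3.3660, -3.8301, 0.0000)
after link 3: o_3 = (2.5000, -3.3301, -4.0000)
after link 4: o_4 = (3.5000, -1.5981, -4.0000)
after link 5: o_5 = (0.7073, -2.4352, -6.1213)
after link 6: o_6 = (-3.3050, -3.3847, -8.9497)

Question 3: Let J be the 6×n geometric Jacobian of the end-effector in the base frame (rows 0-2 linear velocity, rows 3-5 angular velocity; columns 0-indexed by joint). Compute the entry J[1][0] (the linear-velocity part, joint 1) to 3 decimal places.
axis z_0 = ẑ; lever o_n−o_0 = (-3.3050,-3.3847,-8.9497)
cross product → J_v[:, 0] = (3.3847,-3.3050,0.0000)
J_ω[:, 0] = z_0
entry J[1][0] = -3.3050

-3.305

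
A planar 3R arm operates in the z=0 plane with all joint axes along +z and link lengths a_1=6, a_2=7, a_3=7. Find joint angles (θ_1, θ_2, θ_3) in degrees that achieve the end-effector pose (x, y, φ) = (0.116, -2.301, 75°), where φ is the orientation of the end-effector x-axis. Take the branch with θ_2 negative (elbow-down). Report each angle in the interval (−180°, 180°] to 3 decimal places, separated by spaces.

-51.201 -89.997 -143.801

wrist centre = target − a_3·(cos φ, sin φ) = (-1.6957, -9.0625)
cos θ_2 = (85.0041−6²−7²)/(2·6·7) = 0.0000; θ_2 = -89.9972° (elbow-down)
β = atan2(-9.0625,-1.6957) = -100.5984°; ψ = atan2(-7.0000,6.0003) = -49.3971°
θ_1 = β − ψ = -51.2013°
θ_3 = φ − θ_1 − θ_2 = -143.8015° (wrapped to (-180°,180°])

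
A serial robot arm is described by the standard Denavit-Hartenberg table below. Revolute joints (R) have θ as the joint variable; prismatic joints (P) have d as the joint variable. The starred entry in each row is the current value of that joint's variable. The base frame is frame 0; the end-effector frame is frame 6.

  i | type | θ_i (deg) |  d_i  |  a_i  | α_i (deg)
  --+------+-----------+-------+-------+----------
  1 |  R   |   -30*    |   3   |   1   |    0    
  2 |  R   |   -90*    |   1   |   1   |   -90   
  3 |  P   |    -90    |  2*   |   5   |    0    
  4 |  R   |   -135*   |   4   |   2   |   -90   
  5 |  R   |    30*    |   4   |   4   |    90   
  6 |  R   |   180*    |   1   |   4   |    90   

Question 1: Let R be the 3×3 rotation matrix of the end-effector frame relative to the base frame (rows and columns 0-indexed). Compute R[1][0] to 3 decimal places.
End-effector x-axis (col 0 of R) = (0.1268,-0.7803,0.6124)
R[1][0] = -0.7803

-0.780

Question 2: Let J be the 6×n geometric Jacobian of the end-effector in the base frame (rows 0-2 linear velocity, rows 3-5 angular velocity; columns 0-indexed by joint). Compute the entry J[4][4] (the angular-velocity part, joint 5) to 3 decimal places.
0.612

axis z_4 = (0.3536,0.6124,0.7071); lever o_n−o_4 = (2.3410,2.3227,2.4749)
cross product → J_v[:, 4] = (-0.1268,0.7803,-0.6124)
J_ω[:, 4] = z_4
entry J[4][4] = 0.6124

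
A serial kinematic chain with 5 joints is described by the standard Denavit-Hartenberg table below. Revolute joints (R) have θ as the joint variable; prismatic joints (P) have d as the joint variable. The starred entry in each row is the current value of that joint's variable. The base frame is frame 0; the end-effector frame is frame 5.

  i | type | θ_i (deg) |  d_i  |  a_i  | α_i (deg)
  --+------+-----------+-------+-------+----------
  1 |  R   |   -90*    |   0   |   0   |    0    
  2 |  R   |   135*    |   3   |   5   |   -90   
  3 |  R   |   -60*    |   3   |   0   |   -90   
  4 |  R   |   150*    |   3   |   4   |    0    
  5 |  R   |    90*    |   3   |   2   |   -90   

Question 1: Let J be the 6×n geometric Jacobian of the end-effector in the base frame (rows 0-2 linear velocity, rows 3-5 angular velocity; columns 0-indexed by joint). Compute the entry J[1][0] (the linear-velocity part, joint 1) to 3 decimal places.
3.700

axis z_0 = ẑ; lever o_n−o_0 = (3.6996,7.5633,-3.8660)
cross product → J_v[:, 0] = (-7.5633,3.6996,0.0000)
J_ω[:, 0] = z_0
entry J[1][0] = 3.6996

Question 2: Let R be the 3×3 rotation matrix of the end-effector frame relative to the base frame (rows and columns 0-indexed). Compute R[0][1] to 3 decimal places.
End-effector y-axis (col 1 of R) = (-0.6124,-0.6124,0.5000)
R[0][1] = -0.6124

-0.612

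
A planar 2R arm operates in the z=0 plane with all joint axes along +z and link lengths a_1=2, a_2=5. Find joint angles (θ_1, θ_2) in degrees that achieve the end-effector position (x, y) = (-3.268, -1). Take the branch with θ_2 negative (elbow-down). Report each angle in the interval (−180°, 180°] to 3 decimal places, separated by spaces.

-30.003 -149.998

cos θ_2 = (11.6798−2²−5²)/(2·2·5) = -0.8660; θ_2 = -149.9981° (elbow-down)
β = atan2(-1.0000,-3.2680) = -162.9860°; ψ = atan2(-2.5001,-2.3300) = -132.9831°
θ_1 = β − ψ = -30.0029°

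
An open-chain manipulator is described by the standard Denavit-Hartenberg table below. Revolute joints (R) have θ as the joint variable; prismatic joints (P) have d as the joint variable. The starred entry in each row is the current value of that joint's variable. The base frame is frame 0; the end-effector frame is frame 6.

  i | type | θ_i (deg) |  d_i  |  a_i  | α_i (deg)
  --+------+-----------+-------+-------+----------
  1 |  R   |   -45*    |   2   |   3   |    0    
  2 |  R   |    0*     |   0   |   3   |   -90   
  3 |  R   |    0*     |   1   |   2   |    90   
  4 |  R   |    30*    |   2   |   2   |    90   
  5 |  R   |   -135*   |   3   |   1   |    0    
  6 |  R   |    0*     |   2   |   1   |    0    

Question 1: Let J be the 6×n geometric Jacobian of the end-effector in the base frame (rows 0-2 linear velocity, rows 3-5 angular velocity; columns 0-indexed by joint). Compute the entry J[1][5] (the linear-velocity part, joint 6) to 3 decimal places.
axis z_5 = (-0.2588,-0.9659,0.0000); lever o_n−o_5 = (-1.2007,-1.7488,-0.7071)
cross product → J_v[:, 5] = (0.6830,-0.1830,-0.7071)
J_ω[:, 5] = z_5
entry J[1][5] = -0.1830

-0.183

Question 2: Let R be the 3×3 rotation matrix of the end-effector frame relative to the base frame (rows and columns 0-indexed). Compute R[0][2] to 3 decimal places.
-0.259

End-effector z-axis (col 2 of R) = (-0.2588,-0.9659,0.0000)
R[0][2] = -0.2588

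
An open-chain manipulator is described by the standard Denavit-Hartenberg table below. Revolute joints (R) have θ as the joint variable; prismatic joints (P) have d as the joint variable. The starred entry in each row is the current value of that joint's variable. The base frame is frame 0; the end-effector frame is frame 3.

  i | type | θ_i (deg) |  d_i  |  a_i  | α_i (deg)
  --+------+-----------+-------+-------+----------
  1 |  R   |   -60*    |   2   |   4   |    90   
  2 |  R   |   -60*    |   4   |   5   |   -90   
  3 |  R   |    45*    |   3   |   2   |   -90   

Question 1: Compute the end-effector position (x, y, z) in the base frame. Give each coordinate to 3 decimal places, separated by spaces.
2.663 -9.784 -2.055

after link 1: o_1 = (2.0000, -3.4641, 2.0000)
after link 2: o_2 = (-0.2141, -7.6292, -2.3301)
after link 3: o_3 = (2.6632, -9.7844, -2.0549)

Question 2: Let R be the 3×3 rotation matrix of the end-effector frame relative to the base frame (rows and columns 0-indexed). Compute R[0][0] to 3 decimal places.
End-effector x-axis (col 0 of R) = (0.7891,0.0474,-0.6124)
R[0][0] = 0.7891

0.789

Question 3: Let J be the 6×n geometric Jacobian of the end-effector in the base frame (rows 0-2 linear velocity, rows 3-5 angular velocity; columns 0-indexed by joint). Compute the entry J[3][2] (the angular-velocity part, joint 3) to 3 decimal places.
axis z_2 = (0.4330,-0.7500,0.5000); lever o_n−o_2 = (2.8773,-2.1553,0.2753)
cross product → J_v[:, 2] = (0.8712,1.3195,1.2247)
J_ω[:, 2] = z_2
entry J[3][2] = 0.4330

0.433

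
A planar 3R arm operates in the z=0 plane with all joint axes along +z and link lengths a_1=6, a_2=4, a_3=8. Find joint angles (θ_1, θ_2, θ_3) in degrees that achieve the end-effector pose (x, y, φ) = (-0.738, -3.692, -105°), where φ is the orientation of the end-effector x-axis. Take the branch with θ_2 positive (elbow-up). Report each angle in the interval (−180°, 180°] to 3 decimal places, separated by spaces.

29.999 134.998 90.003

wrist centre = target − a_3·(cos φ, sin φ) = (1.3326, 4.0354)
cos θ_2 = (18.0602−6²−4²)/(2·6·4) = -0.7071; θ_2 = 134.9978° (elbow-up)
β = atan2(4.0354,1.3326) = 71.7260°; ψ = atan2(2.8285,3.1717) = 41.7269°
θ_1 = β − ψ = 29.9991°
θ_3 = φ − θ_1 − θ_2 = 90.0031° (wrapped to (-180°,180°])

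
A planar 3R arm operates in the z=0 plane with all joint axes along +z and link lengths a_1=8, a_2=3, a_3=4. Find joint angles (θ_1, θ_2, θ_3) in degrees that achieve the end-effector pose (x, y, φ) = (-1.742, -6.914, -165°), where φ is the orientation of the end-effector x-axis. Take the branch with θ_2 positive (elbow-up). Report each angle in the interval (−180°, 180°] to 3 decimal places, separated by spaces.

wrist centre = target − a_3·(cos φ, sin φ) = (2.1217, -5.8787)
cos θ_2 = (39.0610−8²−3²)/(2·8·3) = -0.7071; θ_2 = 134.9964° (elbow-up)
β = atan2(-5.8787,2.1217) = -70.1549°; ψ = atan2(2.1215,5.8788) = 19.8427°
θ_1 = β − ψ = -89.9976°
θ_3 = φ − θ_1 − θ_2 = 150.0012° (wrapped to (-180°,180°])

-89.998 134.996 150.001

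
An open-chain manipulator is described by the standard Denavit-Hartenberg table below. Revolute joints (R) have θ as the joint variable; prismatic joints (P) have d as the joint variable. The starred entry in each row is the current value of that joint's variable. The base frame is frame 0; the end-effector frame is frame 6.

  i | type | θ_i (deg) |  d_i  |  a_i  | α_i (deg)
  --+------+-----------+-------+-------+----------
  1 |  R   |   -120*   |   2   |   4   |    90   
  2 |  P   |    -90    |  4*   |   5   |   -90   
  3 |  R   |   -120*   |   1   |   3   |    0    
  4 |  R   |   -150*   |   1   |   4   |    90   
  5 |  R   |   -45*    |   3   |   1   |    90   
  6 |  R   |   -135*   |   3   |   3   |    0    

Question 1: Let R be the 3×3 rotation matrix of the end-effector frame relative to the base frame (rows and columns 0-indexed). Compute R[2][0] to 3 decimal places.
End-effector x-axis (col 0 of R) = (-0.6830,-0.1830,0.7071)
R[2][0] = 0.7071

0.707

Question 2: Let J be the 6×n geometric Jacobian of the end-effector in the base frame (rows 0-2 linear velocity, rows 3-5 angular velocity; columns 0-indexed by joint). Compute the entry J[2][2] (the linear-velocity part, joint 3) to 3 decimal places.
-1.512

axis z_2 = (-0.5000,-0.8660,0.0000); lever o_n−o_2 = (-1.6455,0.1745,0.6213)
cross product → J_v[:, 2] = (-0.5381,0.3107,-1.5123)
J_ω[:, 2] = z_2
entry J[2][2] = -1.5123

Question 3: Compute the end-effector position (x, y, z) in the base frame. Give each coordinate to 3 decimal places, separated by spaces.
after link 1: o_1 = (-2.0000, -3.4641, 2.0000)
after link 2: o_2 = (-5.4641, -1.4641, -3.0000)
after link 3: o_3 = (-8.2141, -1.0311, -1.5000)
after link 4: o_4 = (-5.2500, -3.8971, -1.5000)
after link 5: o_5 = (-4.2841, -3.6383, -4.5000)
after link 6: o_6 = (-7.1096, -1.2896, -2.3787)

-7.110 -1.290 -2.379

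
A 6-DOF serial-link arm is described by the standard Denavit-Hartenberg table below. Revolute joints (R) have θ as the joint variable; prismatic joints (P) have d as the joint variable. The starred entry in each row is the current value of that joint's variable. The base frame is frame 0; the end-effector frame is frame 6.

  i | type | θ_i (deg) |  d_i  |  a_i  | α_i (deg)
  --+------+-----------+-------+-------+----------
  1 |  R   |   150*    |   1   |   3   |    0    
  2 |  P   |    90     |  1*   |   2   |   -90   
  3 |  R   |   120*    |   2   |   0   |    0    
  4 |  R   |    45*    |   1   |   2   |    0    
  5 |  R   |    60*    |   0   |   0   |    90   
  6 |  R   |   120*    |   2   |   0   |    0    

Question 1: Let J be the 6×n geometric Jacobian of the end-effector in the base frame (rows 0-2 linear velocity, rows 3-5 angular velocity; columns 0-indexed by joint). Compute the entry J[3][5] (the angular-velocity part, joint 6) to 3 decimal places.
axis z_5 = (0.3536,0.6124,-0.7071); lever o_n−o_5 = (0.7071,1.2247,-1.4142)
cross product → J_v[:, 5] = (0.0000,0.0000,0.0000)
J_ω[:, 5] = z_5
entry J[3][5] = 0.3536

0.354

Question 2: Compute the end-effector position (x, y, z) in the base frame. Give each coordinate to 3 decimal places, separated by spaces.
0.673 1.166 0.068

after link 1: o_1 = (-2.5981, 1.5000, 1.0000)
after link 2: o_2 = (-3.5981, -0.2321, 2.0000)
after link 3: o_3 = (-1.8660, -1.2321, 2.0000)
after link 4: o_4 = (-0.0341, -0.0590, 1.4824)
after link 5: o_5 = (-0.0341, -0.0590, 1.4824)
after link 6: o_6 = (0.6730, 1.1657, 0.0681)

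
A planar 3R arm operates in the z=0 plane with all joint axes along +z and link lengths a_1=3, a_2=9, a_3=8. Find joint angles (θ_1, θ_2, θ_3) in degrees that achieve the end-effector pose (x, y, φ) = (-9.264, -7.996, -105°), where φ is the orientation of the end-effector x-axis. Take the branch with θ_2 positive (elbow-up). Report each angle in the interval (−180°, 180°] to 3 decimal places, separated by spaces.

wrist centre = target − a_3·(cos φ, sin φ) = (-7.1934, -0.2686)
cos θ_2 = (51.8178−3²−9²)/(2·3·9) = -0.7071; θ_2 = 134.9976° (elbow-up)
β = atan2(-0.2686,-7.1934) = -177.8616°; ψ = atan2(6.3642,-3.3637) = 117.8579°
θ_1 = β − ψ = -295.7195°
θ_3 = φ − θ_1 − θ_2 = 55.7219° (wrapped to (-180°,180°])

64.280 134.998 55.722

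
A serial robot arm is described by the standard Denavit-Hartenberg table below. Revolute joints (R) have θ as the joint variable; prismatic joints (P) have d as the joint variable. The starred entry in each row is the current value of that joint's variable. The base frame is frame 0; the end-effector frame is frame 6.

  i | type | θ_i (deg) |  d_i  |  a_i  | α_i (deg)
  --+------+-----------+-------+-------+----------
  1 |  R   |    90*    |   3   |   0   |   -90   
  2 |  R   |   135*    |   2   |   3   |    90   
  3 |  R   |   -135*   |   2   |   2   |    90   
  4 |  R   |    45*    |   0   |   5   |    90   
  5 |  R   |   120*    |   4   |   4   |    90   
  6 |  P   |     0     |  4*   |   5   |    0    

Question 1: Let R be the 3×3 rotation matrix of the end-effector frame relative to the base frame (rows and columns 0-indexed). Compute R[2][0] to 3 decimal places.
End-effector x-axis (col 0 of R) = (-0.8624,0.0062,0.5062)
R[2][0] = 0.5062

0.506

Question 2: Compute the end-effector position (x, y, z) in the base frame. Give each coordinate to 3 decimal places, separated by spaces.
after link 1: o_1 = (0.0000, 0.0000, 3.0000)
after link 2: o_2 = (-2.0000, -2.1213, 0.8787)
after link 3: o_3 = (-0.5858, 0.2929, 0.4645)
after link 4: o_4 = (1.9142, 4.5607, -0.2678)
after link 5: o_5 = (0.4647, 3.9998, 5.1714)
after link 6: o_6 = (-3.5293, 7.9878, 8.1953)

-3.529 7.988 8.195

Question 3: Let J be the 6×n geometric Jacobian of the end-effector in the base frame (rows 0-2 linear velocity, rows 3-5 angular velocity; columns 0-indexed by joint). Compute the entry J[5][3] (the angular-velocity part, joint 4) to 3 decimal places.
0.500

axis z_3 = (-0.7071,0.5000,0.5000); lever o_n−o_3 = (-2.9435,7.6949,7.7308)
cross product → J_v[:, 3] = (0.0179,3.9947,-3.9694)
J_ω[:, 3] = z_3
entry J[5][3] = 0.5000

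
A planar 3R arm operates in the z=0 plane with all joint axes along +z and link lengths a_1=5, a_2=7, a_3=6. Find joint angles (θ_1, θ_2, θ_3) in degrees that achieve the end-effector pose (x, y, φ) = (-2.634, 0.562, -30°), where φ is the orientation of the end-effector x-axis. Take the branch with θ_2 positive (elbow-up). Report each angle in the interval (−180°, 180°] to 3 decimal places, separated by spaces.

101.076 90.001 138.923

wrist centre = target − a_3·(cos φ, sin φ) = (-7.8302, 3.5620)
cos θ_2 = (73.9991−5²−7²)/(2·5·7) = -0.0000; θ_2 = 90.0007° (elbow-up)
β = atan2(3.5620,-7.8302) = 155.5388°; ψ = atan2(7.0000,4.9999) = 54.4628°
θ_1 = β − ψ = 101.0760°
θ_3 = φ − θ_1 − θ_2 = 138.9233° (wrapped to (-180°,180°])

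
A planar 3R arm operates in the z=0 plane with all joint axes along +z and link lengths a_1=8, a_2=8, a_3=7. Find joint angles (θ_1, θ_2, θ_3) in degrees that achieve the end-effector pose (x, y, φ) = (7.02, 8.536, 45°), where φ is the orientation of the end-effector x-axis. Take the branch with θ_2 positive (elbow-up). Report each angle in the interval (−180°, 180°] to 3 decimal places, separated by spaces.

-14.997 150.001 -90.004

wrist centre = target − a_3·(cos φ, sin φ) = (2.0703, 3.5863)
cos θ_2 = (17.1472−8²−8²)/(2·8·8) = -0.8660; θ_2 = 150.0014° (elbow-up)
β = atan2(3.5863,2.0703) = 60.0033°; ψ = atan2(3.9998,1.0717) = 75.0007°
θ_1 = β − ψ = -14.9975°
θ_3 = φ − θ_1 − θ_2 = -90.0040° (wrapped to (-180°,180°])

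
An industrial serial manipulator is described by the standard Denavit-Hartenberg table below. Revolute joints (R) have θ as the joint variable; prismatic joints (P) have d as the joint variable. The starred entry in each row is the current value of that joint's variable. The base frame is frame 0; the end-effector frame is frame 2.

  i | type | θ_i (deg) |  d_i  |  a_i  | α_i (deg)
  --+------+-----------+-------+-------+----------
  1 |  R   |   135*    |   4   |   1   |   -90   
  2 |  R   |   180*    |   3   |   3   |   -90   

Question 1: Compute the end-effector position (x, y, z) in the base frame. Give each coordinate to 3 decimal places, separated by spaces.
-0.707 -3.536 4.000

after link 1: o_1 = (-0.7071, 0.7071, 4.0000)
after link 2: o_2 = (-0.7071, -3.5355, 4.0000)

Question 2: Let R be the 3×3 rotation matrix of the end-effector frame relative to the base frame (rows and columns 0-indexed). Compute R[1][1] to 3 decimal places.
0.707

End-effector y-axis (col 1 of R) = (0.7071,0.7071,0.0000)
R[1][1] = 0.7071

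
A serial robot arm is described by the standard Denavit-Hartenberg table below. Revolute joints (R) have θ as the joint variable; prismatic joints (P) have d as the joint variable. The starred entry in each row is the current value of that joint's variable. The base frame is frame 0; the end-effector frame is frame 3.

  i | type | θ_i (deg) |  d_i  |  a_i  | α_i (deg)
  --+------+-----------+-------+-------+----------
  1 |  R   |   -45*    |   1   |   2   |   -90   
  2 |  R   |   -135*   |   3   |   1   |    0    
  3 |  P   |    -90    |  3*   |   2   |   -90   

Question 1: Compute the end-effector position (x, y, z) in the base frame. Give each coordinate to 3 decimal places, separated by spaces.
4.157 4.328 0.293

after link 1: o_1 = (1.4142, -1.4142, 1.0000)
after link 2: o_2 = (3.0355, 1.2071, 1.7071)
after link 3: o_3 = (4.1569, 4.3284, 0.2929)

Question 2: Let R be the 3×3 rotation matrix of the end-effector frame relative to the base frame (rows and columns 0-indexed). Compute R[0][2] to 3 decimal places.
End-effector z-axis (col 2 of R) = (-0.5000,0.5000,0.7071)
R[0][2] = -0.5000

-0.500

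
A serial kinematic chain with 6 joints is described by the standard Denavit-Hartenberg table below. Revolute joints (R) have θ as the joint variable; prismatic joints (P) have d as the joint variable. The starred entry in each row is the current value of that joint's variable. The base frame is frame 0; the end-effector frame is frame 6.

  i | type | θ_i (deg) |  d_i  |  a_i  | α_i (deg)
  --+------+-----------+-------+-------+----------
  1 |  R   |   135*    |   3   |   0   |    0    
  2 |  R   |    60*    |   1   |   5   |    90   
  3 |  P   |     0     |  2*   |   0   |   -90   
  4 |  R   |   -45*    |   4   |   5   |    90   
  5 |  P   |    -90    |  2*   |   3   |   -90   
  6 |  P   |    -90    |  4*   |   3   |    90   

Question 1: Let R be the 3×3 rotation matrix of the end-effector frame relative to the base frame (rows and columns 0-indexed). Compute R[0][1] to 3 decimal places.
-0.866

End-effector y-axis (col 1 of R) = (-0.8660,0.5000,-0.0000)
R[0][1] = -0.8660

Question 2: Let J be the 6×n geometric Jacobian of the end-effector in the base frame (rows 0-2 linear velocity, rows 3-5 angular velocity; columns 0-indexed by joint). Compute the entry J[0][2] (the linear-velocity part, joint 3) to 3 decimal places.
-0.259

prismatic axis z_2 = (-0.2588,0.9659,0.0000)
J_v[:, 2] = z_2; J_ω[:, 2] = (0,0,0)
entry J[0][2] = -0.2588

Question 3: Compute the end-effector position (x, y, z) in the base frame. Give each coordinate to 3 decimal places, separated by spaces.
-10.641 9.468 5.000

after link 1: o_1 = (0.0000, 0.0000, 3.0000)
after link 2: o_2 = (-4.8296, -1.2941, 4.0000)
after link 3: o_3 = (-5.3473, 0.6378, 4.0000)
after link 4: o_4 = (-9.6774, 3.1378, 8.0000)
after link 5: o_5 = (-8.6774, 4.8698, 5.0000)
after link 6: o_6 = (-10.6415, 9.4679, 5.0000)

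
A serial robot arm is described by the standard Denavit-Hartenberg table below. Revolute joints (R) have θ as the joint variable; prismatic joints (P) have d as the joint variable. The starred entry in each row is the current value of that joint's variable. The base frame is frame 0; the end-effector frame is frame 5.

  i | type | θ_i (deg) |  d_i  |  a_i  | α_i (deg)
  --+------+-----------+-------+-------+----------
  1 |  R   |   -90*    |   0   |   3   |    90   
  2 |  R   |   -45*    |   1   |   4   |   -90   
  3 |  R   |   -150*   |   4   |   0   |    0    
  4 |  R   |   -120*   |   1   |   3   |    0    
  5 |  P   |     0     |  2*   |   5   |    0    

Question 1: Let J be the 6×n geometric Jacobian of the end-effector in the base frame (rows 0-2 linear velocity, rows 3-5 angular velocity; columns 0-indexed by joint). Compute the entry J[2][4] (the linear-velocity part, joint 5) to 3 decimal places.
prismatic axis z_4 = (0.0000,-0.7071,0.7071)
J_v[:, 4] = z_4; J_ω[:, 4] = (0,0,0)
entry J[2][4] = 0.7071

0.707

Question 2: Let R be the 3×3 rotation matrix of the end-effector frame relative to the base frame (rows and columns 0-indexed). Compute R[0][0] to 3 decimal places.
End-effector x-axis (col 0 of R) = (1.0000,0.0000,0.0000)
R[0][0] = 1.0000

1.000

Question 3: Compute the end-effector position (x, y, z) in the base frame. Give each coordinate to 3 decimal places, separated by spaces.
after link 1: o_1 = (0.0000, -3.0000, 0.0000)
after link 2: o_2 = (-1.0000, -5.8284, -2.8284)
after link 3: o_3 = (-1.0000, -8.6569, 0.0000)
after link 4: o_4 = (2.0000, -9.3640, 0.7071)
after link 5: o_5 = (7.0000, -10.7782, 2.1213)

7.000 -10.778 2.121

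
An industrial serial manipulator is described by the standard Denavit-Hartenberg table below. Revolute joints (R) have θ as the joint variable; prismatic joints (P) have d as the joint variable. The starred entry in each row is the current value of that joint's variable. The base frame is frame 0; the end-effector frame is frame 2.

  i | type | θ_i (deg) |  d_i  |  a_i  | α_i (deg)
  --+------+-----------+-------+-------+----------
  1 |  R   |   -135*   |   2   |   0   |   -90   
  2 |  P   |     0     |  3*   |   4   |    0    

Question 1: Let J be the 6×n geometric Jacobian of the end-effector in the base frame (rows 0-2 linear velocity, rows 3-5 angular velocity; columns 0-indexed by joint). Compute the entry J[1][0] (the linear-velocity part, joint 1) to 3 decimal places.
-0.707

axis z_0 = ẑ; lever o_n−o_0 = (-0.7071,-4.9497,2.0000)
cross product → J_v[:, 0] = (4.9497,-0.7071,0.0000)
J_ω[:, 0] = z_0
entry J[1][0] = -0.7071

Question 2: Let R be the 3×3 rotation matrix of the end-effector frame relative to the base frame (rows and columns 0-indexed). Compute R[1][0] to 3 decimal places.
-0.707

End-effector x-axis (col 0 of R) = (-0.7071,-0.7071,0.0000)
R[1][0] = -0.7071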